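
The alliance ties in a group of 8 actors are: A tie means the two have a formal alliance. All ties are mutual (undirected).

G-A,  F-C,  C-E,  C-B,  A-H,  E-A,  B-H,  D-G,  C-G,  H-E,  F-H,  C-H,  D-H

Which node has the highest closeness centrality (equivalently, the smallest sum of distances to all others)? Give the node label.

H

Farness (sum of distances to all others) for each node — A:11, B:12, C:9, D:12, E:11, F:12, G:11, H:8.
The smallest farness is 8, for H, so H has the highest closeness.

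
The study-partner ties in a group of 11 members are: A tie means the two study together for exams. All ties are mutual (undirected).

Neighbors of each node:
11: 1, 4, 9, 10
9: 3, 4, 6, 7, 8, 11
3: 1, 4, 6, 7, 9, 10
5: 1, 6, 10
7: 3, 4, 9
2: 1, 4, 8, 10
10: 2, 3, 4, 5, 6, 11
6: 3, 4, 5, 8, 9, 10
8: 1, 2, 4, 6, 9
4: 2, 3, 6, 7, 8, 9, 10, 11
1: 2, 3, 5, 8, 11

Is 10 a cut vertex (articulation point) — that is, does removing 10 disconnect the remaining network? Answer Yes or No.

No

Even without 10, every remaining node can still reach every other (the residual graph is connected), so 10 is not a cut vertex.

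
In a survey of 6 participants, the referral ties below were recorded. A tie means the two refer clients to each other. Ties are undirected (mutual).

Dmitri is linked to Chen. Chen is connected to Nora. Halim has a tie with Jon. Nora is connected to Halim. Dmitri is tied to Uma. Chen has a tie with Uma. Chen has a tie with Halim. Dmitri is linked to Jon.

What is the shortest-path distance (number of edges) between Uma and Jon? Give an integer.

One shortest route is Uma – Dmitri – Jon, which uses 2 edges, and Uma and Jon are not directly tied, so nothing shorter exists. So d(Uma,Jon) = 2.

2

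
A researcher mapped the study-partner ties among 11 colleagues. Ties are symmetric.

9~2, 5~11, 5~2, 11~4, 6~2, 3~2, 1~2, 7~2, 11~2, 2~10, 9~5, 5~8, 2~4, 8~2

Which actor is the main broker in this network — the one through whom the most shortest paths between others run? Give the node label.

2

Unnormalized betweenness of each node: 1:0, 2:39, 3:0, 4:0, 5:3/2, 6:0, 7:0, 8:0, 9:0, 10:0, 11:1/2.
2 has the largest value, 39, making it the main broker — the node through which the most shortest paths run.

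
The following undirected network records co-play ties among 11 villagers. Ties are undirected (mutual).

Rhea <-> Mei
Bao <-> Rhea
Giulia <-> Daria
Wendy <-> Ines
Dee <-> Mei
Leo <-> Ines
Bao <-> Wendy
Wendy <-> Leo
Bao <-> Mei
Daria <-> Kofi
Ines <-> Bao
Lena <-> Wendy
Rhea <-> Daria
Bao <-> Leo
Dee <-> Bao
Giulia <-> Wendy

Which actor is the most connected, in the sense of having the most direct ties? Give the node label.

Degrees — Bao:6, Daria:3, Dee:2, Giulia:2, Ines:3, Kofi:1, Lena:1, Leo:3, Mei:3, Rhea:3, Wendy:5.
The maximum is 6, attained only by Bao.

Bao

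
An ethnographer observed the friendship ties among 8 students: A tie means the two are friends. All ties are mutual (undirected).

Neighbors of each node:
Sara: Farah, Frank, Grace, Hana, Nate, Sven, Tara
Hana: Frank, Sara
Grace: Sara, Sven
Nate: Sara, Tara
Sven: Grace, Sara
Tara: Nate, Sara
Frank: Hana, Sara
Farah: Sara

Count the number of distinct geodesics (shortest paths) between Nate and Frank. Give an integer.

1

The shortest distance is 2, and the only length-2 path is Nate–Sara–Frank. So there is exactly 1 shortest path.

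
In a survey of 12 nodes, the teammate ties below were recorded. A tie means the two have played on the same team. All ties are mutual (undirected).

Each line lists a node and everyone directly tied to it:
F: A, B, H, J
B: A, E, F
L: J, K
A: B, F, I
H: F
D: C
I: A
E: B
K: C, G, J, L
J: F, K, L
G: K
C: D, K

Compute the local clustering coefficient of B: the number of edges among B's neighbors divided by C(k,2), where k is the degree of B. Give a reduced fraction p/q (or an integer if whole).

B's neighbors: A, E, and F (k = 3).
Possible neighbor pairs: C(3,2) = 3. Edges among them: A–F → e = 1.
Clustering(B) = 1/3.

1/3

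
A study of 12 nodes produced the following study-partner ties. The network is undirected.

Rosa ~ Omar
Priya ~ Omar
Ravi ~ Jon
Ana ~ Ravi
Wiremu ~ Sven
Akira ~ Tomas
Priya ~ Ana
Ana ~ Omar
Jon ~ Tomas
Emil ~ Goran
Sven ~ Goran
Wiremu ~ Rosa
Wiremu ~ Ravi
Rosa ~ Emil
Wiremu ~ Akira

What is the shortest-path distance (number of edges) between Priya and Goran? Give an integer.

4

One shortest route is Priya – Omar – Rosa – Emil – Goran, which uses 4 edges, and at distance 3 from Priya we only reach {Emil, Jon, Wiremu}, which does not include Goran. So d(Priya,Goran) = 4.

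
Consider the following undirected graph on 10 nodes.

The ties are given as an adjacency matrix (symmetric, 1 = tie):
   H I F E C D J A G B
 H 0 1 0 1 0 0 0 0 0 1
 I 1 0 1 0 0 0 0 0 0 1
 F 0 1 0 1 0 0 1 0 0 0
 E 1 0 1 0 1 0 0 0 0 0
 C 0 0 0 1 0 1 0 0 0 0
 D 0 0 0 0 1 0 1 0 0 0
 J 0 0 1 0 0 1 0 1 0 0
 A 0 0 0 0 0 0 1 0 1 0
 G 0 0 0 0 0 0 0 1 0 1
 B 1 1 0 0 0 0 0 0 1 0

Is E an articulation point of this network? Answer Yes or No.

No

Even without E, every remaining node can still reach every other (the residual graph is connected), so E is not a cut vertex.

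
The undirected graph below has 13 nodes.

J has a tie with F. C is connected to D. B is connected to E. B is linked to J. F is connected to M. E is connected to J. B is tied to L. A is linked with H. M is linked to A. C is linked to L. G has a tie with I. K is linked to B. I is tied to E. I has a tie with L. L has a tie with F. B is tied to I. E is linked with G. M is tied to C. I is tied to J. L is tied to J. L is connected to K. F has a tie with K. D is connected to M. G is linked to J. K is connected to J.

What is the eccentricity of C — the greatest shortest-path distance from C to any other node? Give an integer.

3

Distances from C: A:2, B:2, D:1, E:3, F:2, G:3, H:3, I:2, J:2, K:2, L:1, M:1.
The largest is 3 (to H, E, and G), so the eccentricity of C is 3.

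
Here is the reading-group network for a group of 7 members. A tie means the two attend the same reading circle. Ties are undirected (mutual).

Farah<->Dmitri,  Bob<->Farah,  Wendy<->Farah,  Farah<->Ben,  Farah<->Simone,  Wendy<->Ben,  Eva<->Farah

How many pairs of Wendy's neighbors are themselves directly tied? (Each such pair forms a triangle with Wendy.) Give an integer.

1

Wendy's neighbors: Ben and Farah.
Neighbor pairs that are themselves tied: Wendy–Ben–Farah. Each forms one triangle with Wendy, for 1 in total.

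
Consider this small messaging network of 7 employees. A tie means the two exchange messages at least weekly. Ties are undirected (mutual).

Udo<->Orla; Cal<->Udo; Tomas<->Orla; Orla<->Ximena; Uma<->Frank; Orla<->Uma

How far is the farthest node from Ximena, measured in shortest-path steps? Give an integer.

Distances from Ximena: Cal:3, Frank:3, Orla:1, Tomas:2, Udo:2, Uma:2.
The largest is 3 (to Cal and Frank), so the eccentricity of Ximena is 3.

3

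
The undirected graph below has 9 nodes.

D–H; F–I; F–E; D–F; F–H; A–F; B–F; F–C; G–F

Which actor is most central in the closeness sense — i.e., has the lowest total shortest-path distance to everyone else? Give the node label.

Farness (sum of distances to all others) for each node — A:15, B:15, C:15, D:14, E:15, F:8, G:15, H:14, I:15.
The smallest farness is 8, for F, so F has the highest closeness.

F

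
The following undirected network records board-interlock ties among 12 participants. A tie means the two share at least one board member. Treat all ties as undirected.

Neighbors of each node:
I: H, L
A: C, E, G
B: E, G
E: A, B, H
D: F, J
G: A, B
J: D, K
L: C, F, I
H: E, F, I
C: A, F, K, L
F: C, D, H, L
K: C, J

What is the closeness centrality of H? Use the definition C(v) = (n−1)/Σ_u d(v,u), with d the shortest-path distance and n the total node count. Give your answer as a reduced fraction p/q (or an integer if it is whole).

1/2

Distances from H: A:2, B:2, C:2, D:2, E:1, F:1, G:3, I:1, J:3, K:3, L:2. Sum = 22.
n = 12, so closeness = 11/22 = 1/2.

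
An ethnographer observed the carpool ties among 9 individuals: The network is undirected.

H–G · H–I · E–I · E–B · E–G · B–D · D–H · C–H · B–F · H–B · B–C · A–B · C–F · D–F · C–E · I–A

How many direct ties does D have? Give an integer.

3

D is directly tied to B, F, and H. That is 3 neighbors, so the degree of D is 3.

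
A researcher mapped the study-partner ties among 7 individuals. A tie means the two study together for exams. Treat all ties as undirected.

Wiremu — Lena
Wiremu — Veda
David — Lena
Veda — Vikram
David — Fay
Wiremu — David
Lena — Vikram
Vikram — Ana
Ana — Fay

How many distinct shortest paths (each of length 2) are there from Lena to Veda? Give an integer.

The shortest distance is 2. The length-2 paths are: Lena–Vikram–Veda; Lena–Wiremu–Veda.
That gives 2 distinct shortest paths.

2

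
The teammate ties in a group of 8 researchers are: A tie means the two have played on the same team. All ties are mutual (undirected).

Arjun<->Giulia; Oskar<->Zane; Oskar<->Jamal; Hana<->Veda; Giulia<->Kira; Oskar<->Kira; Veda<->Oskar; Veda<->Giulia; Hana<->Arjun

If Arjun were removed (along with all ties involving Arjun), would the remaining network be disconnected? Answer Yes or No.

Even without Arjun, every remaining node can still reach every other (the residual graph is connected), so Arjun is not a cut vertex.

No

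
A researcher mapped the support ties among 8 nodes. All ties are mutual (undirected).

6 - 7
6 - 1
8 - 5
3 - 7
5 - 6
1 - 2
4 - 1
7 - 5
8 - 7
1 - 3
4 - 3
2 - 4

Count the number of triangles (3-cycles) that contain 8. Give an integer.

1

8's neighbors: 5 and 7.
Neighbor pairs that are themselves tied: 8–5–7. Each forms one triangle with 8, for 1 in total.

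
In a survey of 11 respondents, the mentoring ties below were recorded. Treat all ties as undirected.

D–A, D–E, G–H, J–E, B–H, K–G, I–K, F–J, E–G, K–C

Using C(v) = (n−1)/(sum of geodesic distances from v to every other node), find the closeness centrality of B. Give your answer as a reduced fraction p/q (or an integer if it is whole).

Distances from B: A:5, C:4, D:4, E:3, F:5, G:2, H:1, I:4, J:4, K:3. Sum = 35.
n = 11, so closeness = 10/35 = 2/7.

2/7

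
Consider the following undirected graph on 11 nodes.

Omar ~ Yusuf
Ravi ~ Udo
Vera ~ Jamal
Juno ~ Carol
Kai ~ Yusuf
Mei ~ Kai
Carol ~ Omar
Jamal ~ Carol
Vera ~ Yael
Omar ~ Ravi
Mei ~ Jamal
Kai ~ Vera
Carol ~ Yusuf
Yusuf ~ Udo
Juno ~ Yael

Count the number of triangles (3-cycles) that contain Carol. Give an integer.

Carol's neighbors: Jamal, Juno, Omar, and Yusuf.
Neighbor pairs that are themselves tied: Carol–Omar–Yusuf. Each forms one triangle with Carol, for 1 in total.

1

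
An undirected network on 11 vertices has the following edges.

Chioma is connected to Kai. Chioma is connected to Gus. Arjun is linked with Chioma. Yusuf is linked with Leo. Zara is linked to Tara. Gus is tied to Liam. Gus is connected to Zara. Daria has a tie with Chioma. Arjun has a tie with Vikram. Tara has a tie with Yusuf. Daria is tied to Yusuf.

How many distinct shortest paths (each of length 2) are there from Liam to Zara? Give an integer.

1

The shortest distance is 2, and the only length-2 path is Liam–Gus–Zara. So there is exactly 1 shortest path.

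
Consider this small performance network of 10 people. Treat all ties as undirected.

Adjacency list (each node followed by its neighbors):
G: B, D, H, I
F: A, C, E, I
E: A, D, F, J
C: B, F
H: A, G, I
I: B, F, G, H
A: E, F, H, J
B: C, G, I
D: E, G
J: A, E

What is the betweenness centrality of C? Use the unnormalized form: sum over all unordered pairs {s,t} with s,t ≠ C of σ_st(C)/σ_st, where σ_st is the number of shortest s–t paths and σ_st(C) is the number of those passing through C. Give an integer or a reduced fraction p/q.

115/84

Pairs whose geodesics pass through C — E–B: 1/3; F–B: 1/2; B–A: 1/4; B–J: 2/7.
All other pairs contribute 0.
Summing the contributions gives betweenness(C) = 115/84.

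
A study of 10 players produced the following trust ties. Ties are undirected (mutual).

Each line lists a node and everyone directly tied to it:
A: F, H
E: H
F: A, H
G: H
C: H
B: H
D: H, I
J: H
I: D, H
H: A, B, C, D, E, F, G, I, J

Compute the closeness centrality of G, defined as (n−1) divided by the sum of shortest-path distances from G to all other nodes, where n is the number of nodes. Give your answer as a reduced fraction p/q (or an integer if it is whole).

9/17

Distances from G: A:2, B:2, C:2, D:2, E:2, F:2, H:1, I:2, J:2. Sum = 17.
n = 10, so closeness = 9/17.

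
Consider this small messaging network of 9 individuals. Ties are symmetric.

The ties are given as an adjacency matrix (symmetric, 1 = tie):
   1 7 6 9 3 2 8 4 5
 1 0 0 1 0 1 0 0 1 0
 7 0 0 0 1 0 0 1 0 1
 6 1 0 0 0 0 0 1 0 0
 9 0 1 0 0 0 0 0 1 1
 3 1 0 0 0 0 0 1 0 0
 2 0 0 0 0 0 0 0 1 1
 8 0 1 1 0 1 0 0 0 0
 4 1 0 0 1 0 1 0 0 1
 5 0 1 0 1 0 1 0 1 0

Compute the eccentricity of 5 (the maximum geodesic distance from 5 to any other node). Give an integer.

Distances from 5: 1:2, 2:1, 3:3, 4:1, 6:3, 7:1, 8:2, 9:1.
The largest is 3 (to 6 and 3), so the eccentricity of 5 is 3.

3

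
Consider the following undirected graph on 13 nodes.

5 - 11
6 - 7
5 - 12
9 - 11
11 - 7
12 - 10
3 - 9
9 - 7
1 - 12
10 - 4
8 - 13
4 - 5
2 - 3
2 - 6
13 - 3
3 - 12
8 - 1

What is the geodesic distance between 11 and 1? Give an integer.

One shortest route is 11 – 5 – 12 – 1, which uses 3 edges, and at distance 2 from 11 we only reach {3, 4, 6, 12}, which does not include 1. So d(11,1) = 3.

3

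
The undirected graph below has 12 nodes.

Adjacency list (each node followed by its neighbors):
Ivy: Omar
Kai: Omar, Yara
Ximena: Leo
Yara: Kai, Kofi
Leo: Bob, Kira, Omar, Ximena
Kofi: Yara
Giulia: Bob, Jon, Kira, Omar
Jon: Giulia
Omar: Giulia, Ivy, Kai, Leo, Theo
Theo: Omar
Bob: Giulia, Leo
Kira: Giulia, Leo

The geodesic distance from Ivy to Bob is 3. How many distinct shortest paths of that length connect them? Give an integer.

The shortest distance is 3. The length-3 paths are: Ivy–Omar–Giulia–Bob; Ivy–Omar–Leo–Bob.
That gives 2 distinct shortest paths.

2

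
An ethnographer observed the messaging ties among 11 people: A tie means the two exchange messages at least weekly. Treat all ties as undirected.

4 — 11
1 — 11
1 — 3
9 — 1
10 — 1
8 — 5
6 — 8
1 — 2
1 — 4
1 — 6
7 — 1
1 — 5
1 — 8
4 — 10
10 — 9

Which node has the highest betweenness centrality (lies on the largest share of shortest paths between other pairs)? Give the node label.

Unnormalized betweenness of each node: 1:77/2, 2:0, 3:0, 4:1/2, 5:0, 6:0, 7:0, 8:1/2, 9:0, 10:1/2, 11:0.
1 has the largest value, 77/2, making it the main broker — the node through which the most shortest paths run.

1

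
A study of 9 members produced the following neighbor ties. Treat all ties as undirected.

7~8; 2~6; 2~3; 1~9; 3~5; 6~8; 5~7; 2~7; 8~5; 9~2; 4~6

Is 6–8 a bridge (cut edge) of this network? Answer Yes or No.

No

Even without that edge, 6 still reaches 8 via 6 – 2 – 7 – 8, so the network stays connected. Not a bridge.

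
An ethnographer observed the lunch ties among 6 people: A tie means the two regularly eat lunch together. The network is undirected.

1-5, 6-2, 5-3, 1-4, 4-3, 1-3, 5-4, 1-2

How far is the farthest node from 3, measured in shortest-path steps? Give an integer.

Distances from 3: 1:1, 2:2, 4:1, 5:1, 6:3.
The largest is 3 (to 6), so the eccentricity of 3 is 3.

3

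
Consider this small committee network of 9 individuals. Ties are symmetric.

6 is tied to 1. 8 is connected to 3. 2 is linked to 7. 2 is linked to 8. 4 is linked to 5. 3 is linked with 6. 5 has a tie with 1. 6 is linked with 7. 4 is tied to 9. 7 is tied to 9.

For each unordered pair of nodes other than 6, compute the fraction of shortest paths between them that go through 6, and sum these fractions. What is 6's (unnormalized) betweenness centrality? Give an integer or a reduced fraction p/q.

21/2

Pairs whose geodesics pass through 6 — 4–3: 2/2; 9–3: 1; 9–1: 1/2; 7–3: 1; 7–1: 1; 7–5: 1/2; 2–1: 1; 2–5: 1/2; 8–1: 1; 8–5: 1; 3–1: 1; 3–5: 1.
All other pairs contribute 0.
Summing the contributions gives betweenness(6) = 21/2.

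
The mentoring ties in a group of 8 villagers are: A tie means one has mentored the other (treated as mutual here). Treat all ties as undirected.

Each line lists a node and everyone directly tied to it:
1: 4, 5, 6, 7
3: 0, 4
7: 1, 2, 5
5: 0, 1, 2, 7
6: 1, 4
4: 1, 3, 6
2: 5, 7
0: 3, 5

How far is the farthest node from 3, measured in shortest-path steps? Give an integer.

3

Distances from 3: 0:1, 1:2, 2:3, 4:1, 5:2, 6:2, 7:3.
The largest is 3 (to 7 and 2), so the eccentricity of 3 is 3.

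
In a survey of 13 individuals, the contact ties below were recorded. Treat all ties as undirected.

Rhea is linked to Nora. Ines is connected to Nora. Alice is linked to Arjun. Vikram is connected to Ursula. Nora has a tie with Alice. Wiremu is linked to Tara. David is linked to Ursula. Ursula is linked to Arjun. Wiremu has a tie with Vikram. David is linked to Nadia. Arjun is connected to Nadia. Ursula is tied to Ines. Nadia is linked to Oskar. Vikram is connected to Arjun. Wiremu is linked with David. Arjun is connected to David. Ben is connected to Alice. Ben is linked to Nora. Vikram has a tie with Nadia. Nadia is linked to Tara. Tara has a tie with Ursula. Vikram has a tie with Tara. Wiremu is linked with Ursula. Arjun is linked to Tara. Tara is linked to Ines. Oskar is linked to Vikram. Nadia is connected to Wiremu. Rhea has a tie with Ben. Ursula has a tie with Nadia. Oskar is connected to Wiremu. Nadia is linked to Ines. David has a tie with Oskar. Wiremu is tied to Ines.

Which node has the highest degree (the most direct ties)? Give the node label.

Nadia

Degrees — Alice:3, Arjun:6, Ben:3, David:5, Ines:5, Nadia:8, Nora:4, Oskar:4, Rhea:2, Tara:6, Ursula:7, Vikram:6, Wiremu:7.
The maximum is 8, attained only by Nadia.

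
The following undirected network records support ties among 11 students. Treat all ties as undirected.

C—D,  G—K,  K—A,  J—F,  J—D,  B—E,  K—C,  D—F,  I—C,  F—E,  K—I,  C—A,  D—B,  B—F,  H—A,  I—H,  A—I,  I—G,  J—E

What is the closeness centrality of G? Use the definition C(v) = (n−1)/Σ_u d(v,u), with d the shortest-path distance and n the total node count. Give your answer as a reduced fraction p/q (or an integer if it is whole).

Distances from G: A:2, B:4, C:2, D:3, E:5, F:4, H:2, I:1, J:4, K:1. Sum = 28.
n = 11, so closeness = 10/28 = 5/14.

5/14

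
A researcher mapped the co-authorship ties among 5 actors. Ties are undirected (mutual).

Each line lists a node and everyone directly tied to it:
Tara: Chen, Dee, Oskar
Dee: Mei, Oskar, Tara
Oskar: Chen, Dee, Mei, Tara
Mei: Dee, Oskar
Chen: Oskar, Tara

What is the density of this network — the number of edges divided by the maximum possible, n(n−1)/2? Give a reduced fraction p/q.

7/10

There are 7 edges and 5 nodes, so the maximum possible is C(5,2) = 10.
Density = 7/10.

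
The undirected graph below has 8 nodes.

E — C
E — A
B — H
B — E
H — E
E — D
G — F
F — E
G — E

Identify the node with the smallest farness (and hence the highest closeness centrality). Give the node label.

Farness (sum of distances to all others) for each node — A:13, B:12, C:13, D:13, E:7, F:12, G:12, H:12.
The smallest farness is 7, for E, so E has the highest closeness.

E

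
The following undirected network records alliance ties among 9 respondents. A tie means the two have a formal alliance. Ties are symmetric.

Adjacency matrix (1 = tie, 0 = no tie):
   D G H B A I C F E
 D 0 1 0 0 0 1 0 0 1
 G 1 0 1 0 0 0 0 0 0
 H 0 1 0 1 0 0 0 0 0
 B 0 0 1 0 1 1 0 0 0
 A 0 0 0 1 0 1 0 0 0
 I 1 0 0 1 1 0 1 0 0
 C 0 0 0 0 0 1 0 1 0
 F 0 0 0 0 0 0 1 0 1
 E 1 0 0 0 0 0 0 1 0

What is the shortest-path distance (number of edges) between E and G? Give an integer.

One shortest route is E – D – G, which uses 2 edges, and E and G are not directly tied, so nothing shorter exists. So d(E,G) = 2.

2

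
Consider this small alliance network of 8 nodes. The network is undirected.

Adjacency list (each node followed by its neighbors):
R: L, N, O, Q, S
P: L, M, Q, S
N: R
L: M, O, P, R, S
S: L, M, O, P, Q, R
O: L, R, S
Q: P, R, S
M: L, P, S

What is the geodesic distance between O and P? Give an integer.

One shortest route is O – L – P, which uses 2 edges, and O and P are not directly tied, so nothing shorter exists. So d(O,P) = 2.

2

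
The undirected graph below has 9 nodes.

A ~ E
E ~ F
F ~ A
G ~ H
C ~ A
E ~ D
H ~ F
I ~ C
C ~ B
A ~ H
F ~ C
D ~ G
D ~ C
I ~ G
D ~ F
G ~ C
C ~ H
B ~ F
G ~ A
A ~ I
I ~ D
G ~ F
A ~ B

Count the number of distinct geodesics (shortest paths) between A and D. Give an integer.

The shortest distance is 2. The length-2 paths are: A–E–D; A–F–D; A–G–D; A–I–D; A–C–D.
That gives 5 distinct shortest paths.

5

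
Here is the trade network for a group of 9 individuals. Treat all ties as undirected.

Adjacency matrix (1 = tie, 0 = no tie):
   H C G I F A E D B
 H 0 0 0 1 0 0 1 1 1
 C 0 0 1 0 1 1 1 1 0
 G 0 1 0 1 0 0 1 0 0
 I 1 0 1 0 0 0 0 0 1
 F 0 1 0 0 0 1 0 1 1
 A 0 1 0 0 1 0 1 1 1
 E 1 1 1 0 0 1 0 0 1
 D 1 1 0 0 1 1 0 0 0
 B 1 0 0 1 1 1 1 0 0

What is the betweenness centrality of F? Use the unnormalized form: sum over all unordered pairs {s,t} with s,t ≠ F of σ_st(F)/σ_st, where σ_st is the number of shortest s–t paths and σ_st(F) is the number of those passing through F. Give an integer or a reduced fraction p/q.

2/3

Pairs whose geodesics pass through F — C–B: 1/3; D–B: 1/3.
All other pairs contribute 0.
Summing the contributions gives betweenness(F) = 2/3.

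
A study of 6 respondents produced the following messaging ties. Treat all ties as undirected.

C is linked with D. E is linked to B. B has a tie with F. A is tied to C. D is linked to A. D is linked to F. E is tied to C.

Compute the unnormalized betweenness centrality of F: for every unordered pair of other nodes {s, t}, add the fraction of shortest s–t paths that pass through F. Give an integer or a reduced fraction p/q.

3/2

Pairs whose geodesics pass through F — B–D: 1; B–A: 1/2.
All other pairs contribute 0.
Summing the contributions gives betweenness(F) = 3/2.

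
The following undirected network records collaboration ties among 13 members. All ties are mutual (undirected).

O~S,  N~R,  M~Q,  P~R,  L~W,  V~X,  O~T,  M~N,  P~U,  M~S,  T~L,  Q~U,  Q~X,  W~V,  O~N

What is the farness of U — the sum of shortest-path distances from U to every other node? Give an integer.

35

Distances from U: L:5, M:2, N:3, O:4, P:1, Q:1, R:2, S:3, T:5, V:3, W:4, X:2.
Sum = 5 + 2 + 3 + 4 + 1 + 1 + 2 + 3 + 5 + 3 + 4 + 2 = 35.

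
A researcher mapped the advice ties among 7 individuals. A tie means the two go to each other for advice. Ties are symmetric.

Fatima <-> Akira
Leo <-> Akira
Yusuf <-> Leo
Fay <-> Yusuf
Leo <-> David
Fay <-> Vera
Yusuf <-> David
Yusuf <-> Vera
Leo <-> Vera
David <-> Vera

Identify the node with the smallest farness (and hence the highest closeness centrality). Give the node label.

Farness (sum of distances to all others) for each node — Akira:11, David:10, Fatima:16, Fay:13, Leo:8, Vera:9, Yusuf:9.
The smallest farness is 8, for Leo, so Leo has the highest closeness.

Leo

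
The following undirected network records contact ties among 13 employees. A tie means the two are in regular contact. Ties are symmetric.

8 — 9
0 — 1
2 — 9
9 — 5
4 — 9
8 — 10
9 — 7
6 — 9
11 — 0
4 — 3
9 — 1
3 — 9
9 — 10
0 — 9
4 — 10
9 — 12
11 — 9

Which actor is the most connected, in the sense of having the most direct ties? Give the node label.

Degrees — 0:3, 1:2, 2:1, 3:2, 4:3, 5:1, 6:1, 7:1, 8:2, 9:12, 10:3, 11:2, 12:1.
The maximum is 12, attained only by 9.

9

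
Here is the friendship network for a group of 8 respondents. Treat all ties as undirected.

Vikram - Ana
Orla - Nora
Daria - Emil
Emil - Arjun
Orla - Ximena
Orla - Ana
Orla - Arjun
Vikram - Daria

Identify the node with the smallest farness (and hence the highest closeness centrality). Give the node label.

Farness (sum of distances to all others) for each node — Ana:13, Arjun:13, Daria:17, Emil:15, Nora:17, Orla:11, Vikram:15, Ximena:17.
The smallest farness is 11, for Orla, so Orla has the highest closeness.

Orla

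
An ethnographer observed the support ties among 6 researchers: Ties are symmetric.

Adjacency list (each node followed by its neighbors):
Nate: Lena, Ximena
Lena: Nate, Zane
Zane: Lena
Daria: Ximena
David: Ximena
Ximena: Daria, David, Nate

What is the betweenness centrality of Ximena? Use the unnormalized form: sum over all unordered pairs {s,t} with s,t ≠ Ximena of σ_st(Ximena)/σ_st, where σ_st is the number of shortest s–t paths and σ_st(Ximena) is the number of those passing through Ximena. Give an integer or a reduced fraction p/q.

7

Pairs whose geodesics pass through Ximena — Lena–David: 1; Lena–Daria: 1; David–Daria: 1; David–Nate: 1; David–Zane: 1; Daria–Nate: 1; Daria–Zane: 1.
All other pairs contribute 0.
Summing the contributions gives betweenness(Ximena) = 7.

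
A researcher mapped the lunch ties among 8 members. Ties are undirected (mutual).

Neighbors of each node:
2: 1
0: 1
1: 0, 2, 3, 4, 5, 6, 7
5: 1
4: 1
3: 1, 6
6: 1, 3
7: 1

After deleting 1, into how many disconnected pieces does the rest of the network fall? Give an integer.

Without 1, the remaining ties split the others into: {3, 6}; {7}; {5}; {0}; {4}; {2}.
That's 6 separate components.

6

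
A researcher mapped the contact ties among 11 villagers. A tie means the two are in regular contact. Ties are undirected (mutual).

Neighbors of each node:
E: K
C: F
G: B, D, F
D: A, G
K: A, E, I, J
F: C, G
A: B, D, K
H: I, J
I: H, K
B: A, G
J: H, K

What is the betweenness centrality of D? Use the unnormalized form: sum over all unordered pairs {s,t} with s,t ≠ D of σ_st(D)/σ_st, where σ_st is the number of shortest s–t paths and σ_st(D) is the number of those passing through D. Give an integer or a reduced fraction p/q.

9

Pairs whose geodesics pass through D — G–K: 1/2; G–E: 1/2; G–I: 1/2; G–A: 1/2; G–J: 1/2; G–H: 2/4; K–C: 1/2; K–F: 1/2; C–E: 1/2; C–I: 1/2; C–A: 1/2; C–J: 1/2; C–H: 2/4; F–E: 1/2 … (+4 more pairs).
All other pairs contribute 0.
Summing the contributions gives betweenness(D) = 9.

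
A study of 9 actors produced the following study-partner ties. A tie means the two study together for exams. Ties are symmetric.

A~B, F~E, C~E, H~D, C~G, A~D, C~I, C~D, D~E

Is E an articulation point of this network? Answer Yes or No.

Removing E leaves {A, B, C, D, G, H, and I} with no path to {F}, so the network splits into 2 components. E is a cut vertex.

Yes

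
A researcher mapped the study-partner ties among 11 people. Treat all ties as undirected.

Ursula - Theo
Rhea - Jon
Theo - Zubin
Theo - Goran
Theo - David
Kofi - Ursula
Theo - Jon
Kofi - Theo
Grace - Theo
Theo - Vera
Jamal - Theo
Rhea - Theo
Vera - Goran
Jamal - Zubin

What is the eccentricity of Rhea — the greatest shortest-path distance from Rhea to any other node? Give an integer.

2

Distances from Rhea: David:2, Goran:2, Grace:2, Jamal:2, Jon:1, Kofi:2, Theo:1, Ursula:2, Vera:2, Zubin:2.
The largest is 2 (to Goran, David, Vera, Jamal, Grace, Zubin, Kofi, and Ursula), so the eccentricity of Rhea is 2.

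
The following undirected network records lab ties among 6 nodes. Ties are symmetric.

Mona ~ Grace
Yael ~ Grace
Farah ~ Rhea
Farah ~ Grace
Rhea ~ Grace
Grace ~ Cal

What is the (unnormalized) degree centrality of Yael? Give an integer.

Yael is directly tied to Grace. That is 1 neighbor, so the degree of Yael is 1.

1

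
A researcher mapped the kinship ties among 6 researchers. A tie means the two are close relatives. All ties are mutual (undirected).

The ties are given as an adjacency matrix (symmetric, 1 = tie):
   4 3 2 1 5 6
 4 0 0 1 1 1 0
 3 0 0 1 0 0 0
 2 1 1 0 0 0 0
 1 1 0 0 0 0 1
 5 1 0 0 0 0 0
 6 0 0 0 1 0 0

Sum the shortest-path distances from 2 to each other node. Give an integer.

Distances from 2: 1:2, 3:1, 4:1, 5:2, 6:3.
Sum = 2 + 1 + 1 + 2 + 3 = 9.

9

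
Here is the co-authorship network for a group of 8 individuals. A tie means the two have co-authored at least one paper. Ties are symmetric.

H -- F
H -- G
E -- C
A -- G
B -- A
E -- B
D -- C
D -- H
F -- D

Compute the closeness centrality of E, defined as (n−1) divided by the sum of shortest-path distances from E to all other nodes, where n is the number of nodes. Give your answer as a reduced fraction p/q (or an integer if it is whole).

Distances from E: A:2, B:1, C:1, D:2, F:3, G:3, H:3. Sum = 15.
n = 8, so closeness = 7/15.

7/15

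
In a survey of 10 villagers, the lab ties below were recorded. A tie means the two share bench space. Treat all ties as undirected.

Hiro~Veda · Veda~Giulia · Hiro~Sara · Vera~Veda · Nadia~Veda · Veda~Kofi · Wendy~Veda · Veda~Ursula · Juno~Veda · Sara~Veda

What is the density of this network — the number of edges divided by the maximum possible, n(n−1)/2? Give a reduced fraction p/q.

2/9

There are 10 edges and 10 nodes, so the maximum possible is C(10,2) = 45.
Density = 10/45 = 2/9.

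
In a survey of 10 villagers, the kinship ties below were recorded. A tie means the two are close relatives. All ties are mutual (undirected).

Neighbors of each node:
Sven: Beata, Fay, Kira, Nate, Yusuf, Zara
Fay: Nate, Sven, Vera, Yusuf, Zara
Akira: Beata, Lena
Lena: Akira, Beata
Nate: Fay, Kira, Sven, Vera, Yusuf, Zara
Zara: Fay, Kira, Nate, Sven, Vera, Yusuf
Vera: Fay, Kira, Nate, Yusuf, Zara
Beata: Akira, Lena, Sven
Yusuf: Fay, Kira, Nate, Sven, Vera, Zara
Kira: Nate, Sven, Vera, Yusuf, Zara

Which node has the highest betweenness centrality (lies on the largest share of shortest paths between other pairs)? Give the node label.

Sven

Unnormalized betweenness of each node: Akira:0, Beata:14, Fay:4/5, Kira:4/5, Lena:0, Nate:1, Sven:91/5, Vera:1/5, Yusuf:1, Zara:1.
Sven has the largest value, 91/5, making it the main broker — the node through which the most shortest paths run.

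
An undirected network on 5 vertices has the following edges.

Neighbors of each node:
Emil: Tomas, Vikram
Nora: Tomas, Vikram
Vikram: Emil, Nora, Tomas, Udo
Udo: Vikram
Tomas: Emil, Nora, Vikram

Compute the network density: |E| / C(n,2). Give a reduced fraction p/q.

3/5

There are 6 edges and 5 nodes, so the maximum possible is C(5,2) = 10.
Density = 6/10 = 3/5.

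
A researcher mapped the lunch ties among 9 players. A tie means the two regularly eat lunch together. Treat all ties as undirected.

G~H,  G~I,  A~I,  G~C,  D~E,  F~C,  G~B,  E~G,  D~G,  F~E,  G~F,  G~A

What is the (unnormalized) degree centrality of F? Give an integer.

F is directly tied to C, E, and G. That is 3 neighbors, so the degree of F is 3.

3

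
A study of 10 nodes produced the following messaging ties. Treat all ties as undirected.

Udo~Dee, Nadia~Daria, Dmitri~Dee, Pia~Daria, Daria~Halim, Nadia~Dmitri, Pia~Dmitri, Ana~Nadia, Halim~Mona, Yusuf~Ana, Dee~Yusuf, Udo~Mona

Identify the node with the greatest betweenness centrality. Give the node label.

Dee

Unnormalized betweenness of each node: Ana:5/2, Daria:8, Dee:10, Dmitri:7, Halim:9/2, Mona:7/2, Nadia:15/2, Pia:3/2, Udo:5, Yusuf:5/2.
Dee has the largest value, 10, making it the main broker — the node through which the most shortest paths run.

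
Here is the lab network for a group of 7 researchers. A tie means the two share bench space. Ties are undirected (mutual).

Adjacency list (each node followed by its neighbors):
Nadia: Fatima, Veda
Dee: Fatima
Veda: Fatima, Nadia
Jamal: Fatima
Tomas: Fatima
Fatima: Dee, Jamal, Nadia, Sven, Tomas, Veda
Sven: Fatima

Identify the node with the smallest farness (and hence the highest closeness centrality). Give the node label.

Farness (sum of distances to all others) for each node — Dee:11, Fatima:6, Jamal:11, Nadia:10, Sven:11, Tomas:11, Veda:10.
The smallest farness is 6, for Fatima, so Fatima has the highest closeness.

Fatima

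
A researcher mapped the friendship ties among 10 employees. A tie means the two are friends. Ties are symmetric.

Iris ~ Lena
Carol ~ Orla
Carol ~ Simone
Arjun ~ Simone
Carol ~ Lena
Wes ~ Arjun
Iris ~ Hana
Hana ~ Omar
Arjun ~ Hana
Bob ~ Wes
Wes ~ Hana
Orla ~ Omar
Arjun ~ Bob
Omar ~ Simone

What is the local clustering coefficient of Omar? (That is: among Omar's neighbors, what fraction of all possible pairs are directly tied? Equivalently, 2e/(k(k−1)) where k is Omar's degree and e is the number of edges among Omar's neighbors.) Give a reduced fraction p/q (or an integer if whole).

Omar's neighbors: Hana, Orla, and Simone (k = 3).
Possible neighbor pairs: C(3,2) = 3. Edges among them: none → e = 0.
Clustering(Omar) = 0/3 = 0.

0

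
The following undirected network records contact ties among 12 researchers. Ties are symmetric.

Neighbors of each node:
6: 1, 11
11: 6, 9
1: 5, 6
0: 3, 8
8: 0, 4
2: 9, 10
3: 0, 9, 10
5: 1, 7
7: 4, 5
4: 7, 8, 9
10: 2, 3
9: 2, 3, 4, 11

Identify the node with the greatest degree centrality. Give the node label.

Degrees — 0:2, 1:2, 2:2, 3:3, 4:3, 5:2, 6:2, 7:2, 8:2, 9:4, 10:2, 11:2.
The maximum is 4, attained only by 9.

9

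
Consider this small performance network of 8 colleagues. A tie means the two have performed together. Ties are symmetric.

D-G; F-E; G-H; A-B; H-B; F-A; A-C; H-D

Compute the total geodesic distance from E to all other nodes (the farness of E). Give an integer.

Distances from E: A:2, B:3, C:3, D:5, F:1, G:5, H:4.
Sum = 2 + 3 + 3 + 5 + 1 + 5 + 4 = 23.

23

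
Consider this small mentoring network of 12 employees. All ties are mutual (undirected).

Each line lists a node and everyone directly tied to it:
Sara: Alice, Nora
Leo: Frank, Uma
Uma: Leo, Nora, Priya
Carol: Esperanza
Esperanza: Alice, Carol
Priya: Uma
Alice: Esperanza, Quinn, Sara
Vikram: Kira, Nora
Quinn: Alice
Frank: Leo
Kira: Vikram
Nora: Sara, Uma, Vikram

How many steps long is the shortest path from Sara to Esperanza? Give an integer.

2

One shortest route is Sara – Alice – Esperanza, which uses 2 edges, and Sara and Esperanza are not directly tied, so nothing shorter exists. So d(Sara,Esperanza) = 2.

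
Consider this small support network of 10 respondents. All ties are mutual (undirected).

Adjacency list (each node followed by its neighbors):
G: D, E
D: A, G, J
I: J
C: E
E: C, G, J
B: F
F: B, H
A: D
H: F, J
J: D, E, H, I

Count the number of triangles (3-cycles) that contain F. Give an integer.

0

F's neighbors are B and H, but none of them are tied to each other, so no triangle contains F.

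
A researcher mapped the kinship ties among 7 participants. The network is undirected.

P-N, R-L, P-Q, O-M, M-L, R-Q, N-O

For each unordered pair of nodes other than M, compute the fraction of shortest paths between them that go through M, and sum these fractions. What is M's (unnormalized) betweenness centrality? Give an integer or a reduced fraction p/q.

Pairs whose geodesics pass through M — R–O: 1; L–O: 1; L–N: 1.
All other pairs contribute 0.
Summing the contributions gives betweenness(M) = 3.

3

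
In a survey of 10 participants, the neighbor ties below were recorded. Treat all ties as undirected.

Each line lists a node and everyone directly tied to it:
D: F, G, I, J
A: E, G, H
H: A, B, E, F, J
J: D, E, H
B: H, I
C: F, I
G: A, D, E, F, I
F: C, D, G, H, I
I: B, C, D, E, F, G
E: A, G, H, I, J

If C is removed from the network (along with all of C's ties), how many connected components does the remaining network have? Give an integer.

1

C's neighbors (F and I) remain reachable from one another through other ties, so the rest of the network stays in one piece.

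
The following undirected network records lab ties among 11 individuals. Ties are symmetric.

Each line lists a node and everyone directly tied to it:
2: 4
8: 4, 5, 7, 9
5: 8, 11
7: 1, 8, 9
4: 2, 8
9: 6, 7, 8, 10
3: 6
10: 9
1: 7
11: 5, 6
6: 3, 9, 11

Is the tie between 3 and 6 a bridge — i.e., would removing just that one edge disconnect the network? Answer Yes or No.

Without the 3–6 edge there is no alternate route between 3 and 6, so the network disconnects. It is a bridge.

Yes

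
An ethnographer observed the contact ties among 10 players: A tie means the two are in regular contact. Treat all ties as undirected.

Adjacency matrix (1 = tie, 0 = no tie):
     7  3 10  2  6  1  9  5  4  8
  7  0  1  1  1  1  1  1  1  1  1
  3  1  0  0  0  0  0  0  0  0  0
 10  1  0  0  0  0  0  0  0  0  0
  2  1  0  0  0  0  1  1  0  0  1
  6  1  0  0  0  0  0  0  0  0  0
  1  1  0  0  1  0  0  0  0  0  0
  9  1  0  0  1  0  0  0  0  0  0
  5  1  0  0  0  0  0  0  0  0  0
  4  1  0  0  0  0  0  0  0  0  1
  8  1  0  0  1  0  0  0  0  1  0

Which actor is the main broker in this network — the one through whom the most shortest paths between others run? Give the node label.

Unnormalized betweenness of each node: 1:0, 2:3/2, 3:0, 4:0, 5:0, 6:0, 7:30, 8:1/2, 9:0, 10:0.
7 has the largest value, 30, making it the main broker — the node through which the most shortest paths run.

7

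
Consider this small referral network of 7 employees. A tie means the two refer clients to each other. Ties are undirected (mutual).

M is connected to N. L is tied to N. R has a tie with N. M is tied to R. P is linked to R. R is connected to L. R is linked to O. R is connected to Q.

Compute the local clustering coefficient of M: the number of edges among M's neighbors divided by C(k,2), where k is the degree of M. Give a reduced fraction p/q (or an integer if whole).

M's neighbors: N and R (k = 2).
Possible neighbor pairs: C(2,2) = 1. Edges among them: N–R → e = 1.
Clustering(M) = 1/1.

1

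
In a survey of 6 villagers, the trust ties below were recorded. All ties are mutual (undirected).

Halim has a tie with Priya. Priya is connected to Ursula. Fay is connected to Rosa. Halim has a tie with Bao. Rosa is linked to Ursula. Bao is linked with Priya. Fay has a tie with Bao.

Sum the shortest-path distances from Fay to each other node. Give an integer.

Distances from Fay: Bao:1, Halim:2, Priya:2, Rosa:1, Ursula:2.
Sum = 1 + 2 + 2 + 1 + 2 = 8.

8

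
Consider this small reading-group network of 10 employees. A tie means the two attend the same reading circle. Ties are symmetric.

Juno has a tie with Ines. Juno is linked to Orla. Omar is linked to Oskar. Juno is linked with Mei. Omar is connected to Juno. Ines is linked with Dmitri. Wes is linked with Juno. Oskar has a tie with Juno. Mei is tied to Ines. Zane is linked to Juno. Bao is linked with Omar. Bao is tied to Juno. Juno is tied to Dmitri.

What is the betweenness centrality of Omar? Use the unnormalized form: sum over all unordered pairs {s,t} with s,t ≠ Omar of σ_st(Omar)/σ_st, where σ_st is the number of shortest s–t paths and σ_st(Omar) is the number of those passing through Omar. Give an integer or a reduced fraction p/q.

1/2

Pairs whose geodesics pass through Omar — Oskar–Bao: 1/2.
All other pairs contribute 0.
Summing the contributions gives betweenness(Omar) = 1/2.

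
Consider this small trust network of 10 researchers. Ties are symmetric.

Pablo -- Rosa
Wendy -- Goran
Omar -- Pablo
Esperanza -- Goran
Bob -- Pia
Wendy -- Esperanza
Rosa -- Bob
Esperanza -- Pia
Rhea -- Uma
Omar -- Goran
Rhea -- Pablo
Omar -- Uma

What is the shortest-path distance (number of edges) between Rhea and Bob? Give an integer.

One shortest route is Rhea – Pablo – Rosa – Bob, which uses 3 edges, and at distance 2 from Rhea we only reach {Omar, Rosa}, which does not include Bob. So d(Rhea,Bob) = 3.

3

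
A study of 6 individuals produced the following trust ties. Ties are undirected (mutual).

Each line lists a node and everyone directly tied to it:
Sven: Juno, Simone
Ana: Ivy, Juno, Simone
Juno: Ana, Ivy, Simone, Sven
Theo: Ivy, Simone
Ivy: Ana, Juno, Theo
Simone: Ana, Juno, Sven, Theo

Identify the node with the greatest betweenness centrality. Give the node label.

Unnormalized betweenness of each node: Ana:1/3, Ivy:1, Juno:11/6, Simone:5/2, Sven:0, Theo:1/3.
Simone has the largest value, 5/2, making it the main broker — the node through which the most shortest paths run.

Simone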